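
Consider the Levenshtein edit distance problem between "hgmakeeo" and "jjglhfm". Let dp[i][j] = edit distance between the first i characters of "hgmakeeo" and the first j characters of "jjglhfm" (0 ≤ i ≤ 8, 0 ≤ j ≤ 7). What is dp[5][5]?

5

   ''  j  j  g  l  h  f  m
''  0  1  2  3  4  5  6  7
 h  1  1  2  3  4  4  5  6
 g  2  2  2  2  3  4  5  6
 m  3  3  3  3  3  4  5  5
 a  4  4  4  4  4  4  5  6
 k  5  5  5  5  5  5  5  6
 e  6  6  6  6  6  6  6  6
 e  7  7  7  7  7  7  7  7
 o  8  8  8  8  8  8  8  8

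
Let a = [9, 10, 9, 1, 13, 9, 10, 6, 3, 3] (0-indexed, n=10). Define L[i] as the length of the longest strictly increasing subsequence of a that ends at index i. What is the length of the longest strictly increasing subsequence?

3

   i    0    1    2    3    4    5    6    7    8    9
a[i]    9   10    9    1   13    9   10    6    3    3
L[i]    1    2    1    1    3    2    3    2    2    2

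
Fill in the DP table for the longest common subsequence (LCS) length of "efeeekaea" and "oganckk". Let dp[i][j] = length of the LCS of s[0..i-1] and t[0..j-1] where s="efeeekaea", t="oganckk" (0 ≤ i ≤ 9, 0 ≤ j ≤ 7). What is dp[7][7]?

1

   ''  o  g  a  n  c  k  k
''  0  0  0  0  0  0  0  0
 e  0  0  0  0  0  0  0  0
 f  0  0  0  0  0  0  0  0
 e  0  0  0  0  0  0  0  0
 e  0  0  0  0  0  0  0  0
 e  0  0  0  0  0  0  0  0
 k  0  0  0  0  0  0  1  1
 a  0  0  0  1  1  1  1  1
 e  0  0  0  1  1  1  1  1
 a  0  0  0  1  1  1  1  1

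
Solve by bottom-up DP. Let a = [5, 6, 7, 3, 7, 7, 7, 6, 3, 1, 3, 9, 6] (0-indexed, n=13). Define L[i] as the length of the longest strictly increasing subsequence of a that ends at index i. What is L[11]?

4

   i    0    1    2    3    4    5    6    7    8    9   10   11   12
a[i]    5    6    7    3    7    7    7    6    3    1    3    9    6
L[i]    1    2    3    1    3    3    3    2    1    1    2    4    3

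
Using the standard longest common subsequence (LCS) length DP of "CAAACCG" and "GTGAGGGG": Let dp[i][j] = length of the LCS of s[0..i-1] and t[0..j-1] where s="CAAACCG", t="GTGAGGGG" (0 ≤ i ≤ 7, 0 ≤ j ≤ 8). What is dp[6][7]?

   ''  G  T  G  A  G  G  G  G
''  0  0  0  0  0  0  0  0  0
 C  0  0  0  0  0  0  0  0  0
 A  0  0  0  0  1  1  1  1  1
 A  0  0  0  0  1  1  1  1  1
 A  0  0  0  0  1  1  1  1  1
 C  0  0  0  0  1  1  1  1  1
 C  0  0  0  0  1  1  1  1  1
 G  0  1  1  1  1  2  2  2  2

1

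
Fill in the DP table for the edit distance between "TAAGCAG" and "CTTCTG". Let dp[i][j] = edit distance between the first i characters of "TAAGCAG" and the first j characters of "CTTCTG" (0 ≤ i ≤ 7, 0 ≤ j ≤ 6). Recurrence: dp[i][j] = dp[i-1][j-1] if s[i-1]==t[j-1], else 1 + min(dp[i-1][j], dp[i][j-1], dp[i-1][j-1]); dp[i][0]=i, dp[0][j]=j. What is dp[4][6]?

4

   ''  C  T  T  C  T  G
''  0  1  2  3  4  5  6
 T  1  1  1  2  3  4  5
 A  2  2  2  2  3  4  5
 A  3  3  3  3  3  4  5
 G  4  4  4  4  4  4  4
 C  5  4  5  5  4  5  5
 A  6  5  5  6  5  5  6
 G  7  6  6  6  6  6  5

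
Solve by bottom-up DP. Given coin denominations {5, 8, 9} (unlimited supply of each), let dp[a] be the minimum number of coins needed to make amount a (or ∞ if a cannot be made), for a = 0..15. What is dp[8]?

1

 a  0  1  2  3  4  5  6  7  8  9 10 11 12 13 14 15
dp  0  -  -  -  -  1  -  -  1  1  2  -  -  2  2  3
(- denotes ∞ / unreachable)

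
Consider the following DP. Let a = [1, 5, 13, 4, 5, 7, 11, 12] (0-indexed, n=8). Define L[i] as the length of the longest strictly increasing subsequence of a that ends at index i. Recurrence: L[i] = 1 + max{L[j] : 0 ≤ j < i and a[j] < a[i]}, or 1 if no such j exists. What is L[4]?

   i    0    1    2    3    4    5    6    7
a[i]    1    5   13    4    5    7   11   12
L[i]    1    2    3    2    3    4    5    6

3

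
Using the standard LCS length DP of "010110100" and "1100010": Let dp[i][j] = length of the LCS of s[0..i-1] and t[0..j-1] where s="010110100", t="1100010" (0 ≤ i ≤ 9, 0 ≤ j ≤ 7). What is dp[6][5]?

3

   ''  1  1  0  0  0  1  0
''  0  0  0  0  0  0  0  0
 0  0  0  0  1  1  1  1  1
 1  0  1  1  1  1  1  2  2
 0  0  1  1  2  2  2  2  3
 1  0  1  2  2  2  2  3  3
 1  0  1  2  2  2  2  3  3
 0  0  1  2  3  3  3  3  4
 1  0  1  2  3  3  3  4  4
 0  0  1  2  3  4  4  4  5
 0  0  1  2  3  4  5  5  5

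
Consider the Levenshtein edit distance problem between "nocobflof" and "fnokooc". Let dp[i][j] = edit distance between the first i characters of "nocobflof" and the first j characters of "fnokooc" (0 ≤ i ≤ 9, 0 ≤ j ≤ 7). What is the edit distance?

6

   ''  f  n  o  k  o  o  c
''  0  1  2  3  4  5  6  7
 n  1  1  1  2  3  4  5  6
 o  2  2  2  1  2  3  4  5
 c  3  3  3  2  2  3  4  4
 o  4  4  4  3  3  2  3  4
 b  5  5  5  4  4  3  3  4
 f  6  5  6  5  5  4  4  4
 l  7  6  6  6  6  5  5  5
 o  8  7  7  6  7  6  5  6
 f  9  8  8  7  7  7  6  6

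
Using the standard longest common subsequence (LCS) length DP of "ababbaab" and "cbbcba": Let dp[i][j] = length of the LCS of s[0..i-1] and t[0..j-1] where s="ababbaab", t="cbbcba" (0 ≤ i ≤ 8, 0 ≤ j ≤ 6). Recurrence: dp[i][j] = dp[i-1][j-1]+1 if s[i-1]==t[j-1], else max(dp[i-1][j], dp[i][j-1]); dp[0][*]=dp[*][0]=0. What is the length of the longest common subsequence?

   ''  c  b  b  c  b  a
''  0  0  0  0  0  0  0
 a  0  0  0  0  0  0  1
 b  0  0  1  1  1  1  1
 a  0  0  1  1  1  1  2
 b  0  0  1  2  2  2  2
 b  0  0  1  2  2  3  3
 a  0  0  1  2  2  3  4
 a  0  0  1  2  2  3  4
 b  0  0  1  2  2  3  4

4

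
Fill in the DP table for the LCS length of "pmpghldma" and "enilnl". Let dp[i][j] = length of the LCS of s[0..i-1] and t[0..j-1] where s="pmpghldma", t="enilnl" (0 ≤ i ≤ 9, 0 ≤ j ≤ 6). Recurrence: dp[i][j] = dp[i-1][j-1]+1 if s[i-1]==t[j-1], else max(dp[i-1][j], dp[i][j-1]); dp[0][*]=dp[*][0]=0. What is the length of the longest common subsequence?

   ''  e  n  i  l  n  l
''  0  0  0  0  0  0  0
 p  0  0  0  0  0  0  0
 m  0  0  0  0  0  0  0
 p  0  0  0  0  0  0  0
 g  0  0  0  0  0  0  0
 h  0  0  0  0  0  0  0
 l  0  0  0  0  1  1  1
 d  0  0  0  0  1  1  1
 m  0  0  0  0  1  1  1
 a  0  0  0  0  1  1  1

1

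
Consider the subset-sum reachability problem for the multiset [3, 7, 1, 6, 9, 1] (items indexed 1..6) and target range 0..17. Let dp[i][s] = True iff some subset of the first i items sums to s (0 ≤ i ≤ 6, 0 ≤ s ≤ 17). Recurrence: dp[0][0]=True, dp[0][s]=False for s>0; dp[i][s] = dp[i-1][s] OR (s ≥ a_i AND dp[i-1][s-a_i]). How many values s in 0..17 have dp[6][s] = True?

18

i\s   0   1   2   3   4   5   6   7   8   9  10  11  12  13  14  15  16  17
  0   T   F   F   F   F   F   F   F   F   F   F   F   F   F   F   F   F   F
  1   T   F   F   T   F   F   F   F   F   F   F   F   F   F   F   F   F   F
  2   T   F   F   T   F   F   F   T   F   F   T   F   F   F   F   F   F   F
  3   T   T   F   T   T   F   F   T   T   F   T   T   F   F   F   F   F   F
  4   T   T   F   T   T   F   T   T   T   T   T   T   F   T   T   F   T   T
  5   T   T   F   T   T   F   T   T   T   T   T   T   T   T   T   T   T   T
  6   T   T   T   T   T   T   T   T   T   T   T   T   T   T   T   T   T   T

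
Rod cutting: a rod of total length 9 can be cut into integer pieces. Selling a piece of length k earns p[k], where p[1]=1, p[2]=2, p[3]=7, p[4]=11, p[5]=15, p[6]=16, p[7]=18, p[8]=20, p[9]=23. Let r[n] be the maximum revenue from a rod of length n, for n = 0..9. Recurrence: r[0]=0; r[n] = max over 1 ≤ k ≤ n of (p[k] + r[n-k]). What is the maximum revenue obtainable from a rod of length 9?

26

   n    0    1    2    3    4    5    6    7    8    9
r[n]    0    1    2    7   11   15   16   18   22   26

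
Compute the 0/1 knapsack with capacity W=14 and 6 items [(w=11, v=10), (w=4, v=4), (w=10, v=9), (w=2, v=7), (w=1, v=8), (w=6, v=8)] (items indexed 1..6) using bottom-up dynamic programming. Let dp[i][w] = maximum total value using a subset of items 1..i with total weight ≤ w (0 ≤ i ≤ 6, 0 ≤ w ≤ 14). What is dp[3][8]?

i\w   0   1   2   3   4   5   6   7   8   9  10  11  12  13  14
  0   0   0   0   0   0   0   0   0   0   0   0   0   0   0   0
  1   0   0   0   0   0   0   0   0   0   0   0  10  10  10  10
  2   0   0   0   0   4   4   4   4   4   4   4  10  10  10  10
  3   0   0   0   0   4   4   4   4   4   4   9  10  10  10  13
  4   0   0   7   7   7   7  11  11  11  11  11  11  16  17  17
  5   0   8   8  15  15  15  15  19  19  19  19  19  19  24  25
  6   0   8   8  15  15  15  15  19  19  23  23  23  23  27  27

4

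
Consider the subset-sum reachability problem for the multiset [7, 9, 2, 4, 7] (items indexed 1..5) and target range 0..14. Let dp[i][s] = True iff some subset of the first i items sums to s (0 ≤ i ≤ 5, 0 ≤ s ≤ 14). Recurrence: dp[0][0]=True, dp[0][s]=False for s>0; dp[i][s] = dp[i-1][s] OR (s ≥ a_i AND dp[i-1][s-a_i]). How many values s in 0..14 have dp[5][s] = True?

9

i\s   0   1   2   3   4   5   6   7   8   9  10  11  12  13  14
  0   T   F   F   F   F   F   F   F   F   F   F   F   F   F   F
  1   T   F   F   F   F   F   F   T   F   F   F   F   F   F   F
  2   T   F   F   F   F   F   F   T   F   T   F   F   F   F   F
  3   T   F   T   F   F   F   F   T   F   T   F   T   F   F   F
  4   T   F   T   F   T   F   T   T   F   T   F   T   F   T   F
  5   T   F   T   F   T   F   T   T   F   T   F   T   F   T   T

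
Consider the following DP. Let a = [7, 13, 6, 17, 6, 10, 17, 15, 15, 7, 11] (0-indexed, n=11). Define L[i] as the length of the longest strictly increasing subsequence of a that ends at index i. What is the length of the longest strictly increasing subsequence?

3

   i    0    1    2    3    4    5    6    7    8    9   10
a[i]    7   13    6   17    6   10   17   15   15    7   11
L[i]    1    2    1    3    1    2    3    3    3    2    3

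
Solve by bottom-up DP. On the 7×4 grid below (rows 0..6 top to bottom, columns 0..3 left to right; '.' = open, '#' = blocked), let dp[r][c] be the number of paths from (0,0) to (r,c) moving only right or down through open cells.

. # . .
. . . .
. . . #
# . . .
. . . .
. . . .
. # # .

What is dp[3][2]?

5

r\c   0   1   2   3
  0   1   0   0   0
  1   1   1   1   1
  2   1   2   3   0
  3   0   2   5   5
  4   0   2   7  12
  5   0   2   9  21
  6   0   0   0  21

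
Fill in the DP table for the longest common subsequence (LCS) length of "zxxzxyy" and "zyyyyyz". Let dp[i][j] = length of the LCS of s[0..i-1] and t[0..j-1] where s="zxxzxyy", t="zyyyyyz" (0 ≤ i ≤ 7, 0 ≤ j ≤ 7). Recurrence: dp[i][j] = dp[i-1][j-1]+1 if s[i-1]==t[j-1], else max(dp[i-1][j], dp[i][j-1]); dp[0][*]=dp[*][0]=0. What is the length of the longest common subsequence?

   ''  z  y  y  y  y  y  z
''  0  0  0  0  0  0  0  0
 z  0  1  1  1  1  1  1  1
 x  0  1  1  1  1  1  1  1
 x  0  1  1  1  1  1  1  1
 z  0  1  1  1  1  1  1  2
 x  0  1  1  1  1  1  1  2
 y  0  1  2  2  2  2  2  2
 y  0  1  2  3  3  3  3  3

3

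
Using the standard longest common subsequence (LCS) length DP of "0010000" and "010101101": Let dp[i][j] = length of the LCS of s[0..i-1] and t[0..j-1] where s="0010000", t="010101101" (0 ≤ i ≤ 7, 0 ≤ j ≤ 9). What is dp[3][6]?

   ''  0  1  0  1  0  1  1  0  1
''  0  0  0  0  0  0  0  0  0  0
 0  0  1  1  1  1  1  1  1  1  1
 0  0  1  1  2  2  2  2  2  2  2
 1  0  1  2  2  3  3  3  3  3  3
 0  0  1  2  3  3  4  4  4  4  4
 0  0  1  2  3  3  4  4  4  5  5
 0  0  1  2  3  3  4  4  4  5  5
 0  0  1  2  3  3  4  4  4  5  5

3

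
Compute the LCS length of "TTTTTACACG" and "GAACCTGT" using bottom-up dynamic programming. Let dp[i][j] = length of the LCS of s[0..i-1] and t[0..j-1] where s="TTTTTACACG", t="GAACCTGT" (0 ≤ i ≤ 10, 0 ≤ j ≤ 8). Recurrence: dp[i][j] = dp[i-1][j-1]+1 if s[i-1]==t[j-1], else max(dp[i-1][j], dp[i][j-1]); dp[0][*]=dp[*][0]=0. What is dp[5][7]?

1

   ''  G  A  A  C  C  T  G  T
''  0  0  0  0  0  0  0  0  0
 T  0  0  0  0  0  0  1  1  1
 T  0  0  0  0  0  0  1  1  2
 T  0  0  0  0  0  0  1  1  2
 T  0  0  0  0  0  0  1  1  2
 T  0  0  0  0  0  0  1  1  2
 A  0  0  1  1  1  1  1  1  2
 C  0  0  1  1  2  2  2  2  2
 A  0  0  1  2  2  2  2  2  2
 C  0  0  1  2  3  3  3  3  3
 G  0  1  1  2  3  3  3  4  4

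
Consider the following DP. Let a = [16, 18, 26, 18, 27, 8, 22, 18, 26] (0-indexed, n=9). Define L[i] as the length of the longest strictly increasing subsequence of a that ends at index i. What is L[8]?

   i    0    1    2    3    4    5    6    7    8
a[i]   16   18   26   18   27    8   22   18   26
L[i]    1    2    3    2    4    1    3    2    4

4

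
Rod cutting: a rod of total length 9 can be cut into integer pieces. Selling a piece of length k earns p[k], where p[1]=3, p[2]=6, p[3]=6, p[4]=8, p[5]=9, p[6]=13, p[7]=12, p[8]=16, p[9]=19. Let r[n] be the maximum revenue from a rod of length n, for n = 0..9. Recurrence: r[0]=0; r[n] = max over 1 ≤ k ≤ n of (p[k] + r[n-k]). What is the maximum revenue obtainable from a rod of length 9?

   n    0    1    2    3    4    5    6    7    8    9
r[n]    0    3    6    9   12   15   18   21   24   27

27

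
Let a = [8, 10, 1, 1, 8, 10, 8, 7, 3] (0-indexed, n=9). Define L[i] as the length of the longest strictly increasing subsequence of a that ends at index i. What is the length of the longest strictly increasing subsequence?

3

   i    0    1    2    3    4    5    6    7    8
a[i]    8   10    1    1    8   10    8    7    3
L[i]    1    2    1    1    2    3    2    2    2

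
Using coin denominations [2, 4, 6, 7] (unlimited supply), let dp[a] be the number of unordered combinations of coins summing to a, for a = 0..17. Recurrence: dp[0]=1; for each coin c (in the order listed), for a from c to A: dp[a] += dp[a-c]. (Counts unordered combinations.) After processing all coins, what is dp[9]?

after  coin     0     1     2     3     4     5     6     7     8     9    10    11    12    13    14    15    16    17
          2     1     0     1     0     1     0     1     0     1     0     1     0     1     0     1     0     1     0
          4     1     0     1     0     2     0     2     0     3     0     3     0     4     0     4     0     5     0
          6     1     0     1     0     2     0     3     0     4     0     5     0     7     0     8     0    10     0
          7     1     0     1     0     2     0     3     1     4     1     5     2     7     3     9     4    11     5

1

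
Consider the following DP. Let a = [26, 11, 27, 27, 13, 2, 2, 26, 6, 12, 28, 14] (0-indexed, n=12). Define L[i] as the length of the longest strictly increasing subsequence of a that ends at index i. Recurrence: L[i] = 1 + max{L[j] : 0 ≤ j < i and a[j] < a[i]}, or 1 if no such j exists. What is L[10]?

   i    0    1    2    3    4    5    6    7    8    9   10   11
a[i]   26   11   27   27   13    2    2   26    6   12   28   14
L[i]    1    1    2    2    2    1    1    3    2    3    4    4

4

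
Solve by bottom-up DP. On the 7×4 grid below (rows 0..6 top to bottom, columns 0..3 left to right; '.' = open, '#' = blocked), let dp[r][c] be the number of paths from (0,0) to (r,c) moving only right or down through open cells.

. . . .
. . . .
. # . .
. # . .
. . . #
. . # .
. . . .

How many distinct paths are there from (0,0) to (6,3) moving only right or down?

3

r\c   0   1   2   3
  0   1   1   1   1
  1   1   2   3   4
  2   1   0   3   7
  3   1   0   3  10
  4   1   1   4   0
  5   1   2   0   0
  6   1   3   3   3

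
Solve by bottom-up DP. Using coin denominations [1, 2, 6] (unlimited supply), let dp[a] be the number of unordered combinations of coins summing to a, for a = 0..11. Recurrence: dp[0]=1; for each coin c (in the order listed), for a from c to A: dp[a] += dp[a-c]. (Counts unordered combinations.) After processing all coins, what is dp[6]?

5

after  coin     0     1     2     3     4     5     6     7     8     9    10    11
          1     1     1     1     1     1     1     1     1     1     1     1     1
          2     1     1     2     2     3     3     4     4     5     5     6     6
          6     1     1     2     2     3     3     5     5     7     7     9     9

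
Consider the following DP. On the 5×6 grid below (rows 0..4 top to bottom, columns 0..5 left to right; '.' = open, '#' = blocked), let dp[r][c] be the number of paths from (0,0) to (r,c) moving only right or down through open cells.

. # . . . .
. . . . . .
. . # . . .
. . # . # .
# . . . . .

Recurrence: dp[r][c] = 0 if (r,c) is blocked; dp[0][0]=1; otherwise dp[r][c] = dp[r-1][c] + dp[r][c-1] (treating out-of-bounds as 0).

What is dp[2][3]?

1

r\c   0   1   2   3   4   5
  0   1   0   0   0   0   0
  1   1   1   1   1   1   1
  2   1   2   0   1   2   3
  3   1   3   0   1   0   3
  4   0   3   3   4   4   7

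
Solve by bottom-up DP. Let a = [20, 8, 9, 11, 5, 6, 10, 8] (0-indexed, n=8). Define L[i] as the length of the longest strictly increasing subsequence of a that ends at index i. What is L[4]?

   i    0    1    2    3    4    5    6    7
a[i]   20    8    9   11    5    6   10    8
L[i]    1    1    2    3    1    2    3    3

1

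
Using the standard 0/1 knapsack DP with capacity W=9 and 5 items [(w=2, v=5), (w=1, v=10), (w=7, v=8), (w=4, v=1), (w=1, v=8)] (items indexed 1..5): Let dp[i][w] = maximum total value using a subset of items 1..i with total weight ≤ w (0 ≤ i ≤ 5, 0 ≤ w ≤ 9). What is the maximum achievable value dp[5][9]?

26

i\w   0   1   2   3   4   5   6   7   8   9
  0   0   0   0   0   0   0   0   0   0   0
  1   0   0   5   5   5   5   5   5   5   5
  2   0  10  10  15  15  15  15  15  15  15
  3   0  10  10  15  15  15  15  15  18  18
  4   0  10  10  15  15  15  15  16  18  18
  5   0  10  18  18  23  23  23  23  24  26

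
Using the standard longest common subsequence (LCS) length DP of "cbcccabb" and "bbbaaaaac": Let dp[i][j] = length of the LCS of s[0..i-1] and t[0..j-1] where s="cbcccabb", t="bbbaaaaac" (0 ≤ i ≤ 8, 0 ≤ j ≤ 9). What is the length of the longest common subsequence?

   ''  b  b  b  a  a  a  a  a  c
''  0  0  0  0  0  0  0  0  0  0
 c  0  0  0  0  0  0  0  0  0  1
 b  0  1  1  1  1  1  1  1  1  1
 c  0  1  1  1  1  1  1  1  1  2
 c  0  1  1  1  1  1  1  1  1  2
 c  0  1  1  1  1  1  1  1  1  2
 a  0  1  1  1  2  2  2  2  2  2
 b  0  1  2  2  2  2  2  2  2  2
 b  0  1  2  3  3  3  3  3  3  3

3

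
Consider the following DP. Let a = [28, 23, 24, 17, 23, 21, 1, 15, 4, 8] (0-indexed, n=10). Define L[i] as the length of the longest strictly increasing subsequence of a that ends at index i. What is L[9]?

   i    0    1    2    3    4    5    6    7    8    9
a[i]   28   23   24   17   23   21    1   15    4    8
L[i]    1    1    2    1    2    2    1    2    2    3

3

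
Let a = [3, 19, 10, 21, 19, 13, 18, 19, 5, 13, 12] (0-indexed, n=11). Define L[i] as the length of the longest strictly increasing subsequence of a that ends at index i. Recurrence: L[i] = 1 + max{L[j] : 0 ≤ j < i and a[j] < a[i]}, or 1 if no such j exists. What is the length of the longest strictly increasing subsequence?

5

   i    0    1    2    3    4    5    6    7    8    9   10
a[i]    3   19   10   21   19   13   18   19    5   13   12
L[i]    1    2    2    3    3    3    4    5    2    3    3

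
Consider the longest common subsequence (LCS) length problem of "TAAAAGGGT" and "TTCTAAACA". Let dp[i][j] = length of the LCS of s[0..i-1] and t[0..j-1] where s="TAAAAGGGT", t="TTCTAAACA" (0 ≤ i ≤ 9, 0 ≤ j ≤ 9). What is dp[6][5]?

   ''  T  T  C  T  A  A  A  C  A
''  0  0  0  0  0  0  0  0  0  0
 T  0  1  1  1  1  1  1  1  1  1
 A  0  1  1  1  1  2  2  2  2  2
 A  0  1  1  1  1  2  3  3  3  3
 A  0  1  1  1  1  2  3  4  4  4
 A  0  1  1  1  1  2  3  4  4  5
 G  0  1  1  1  1  2  3  4  4  5
 G  0  1  1  1  1  2  3  4  4  5
 G  0  1  1  1  1  2  3  4  4  5
 T  0  1  2  2  2  2  3  4  4  5

2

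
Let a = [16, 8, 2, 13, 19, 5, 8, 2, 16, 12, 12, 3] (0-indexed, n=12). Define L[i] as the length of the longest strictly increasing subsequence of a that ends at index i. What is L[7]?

   i    0    1    2    3    4    5    6    7    8    9   10   11
a[i]   16    8    2   13   19    5    8    2   16   12   12    3
L[i]    1    1    1    2    3    2    3    1    4    4    4    2

1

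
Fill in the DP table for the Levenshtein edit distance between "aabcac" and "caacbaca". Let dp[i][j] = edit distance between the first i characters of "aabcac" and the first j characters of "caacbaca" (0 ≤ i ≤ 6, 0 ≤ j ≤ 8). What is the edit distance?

   ''  c  a  a  c  b  a  c  a
''  0  1  2  3  4  5  6  7  8
 a  1  1  1  2  3  4  5  6  7
 a  2  2  1  1  2  3  4  5  6
 b  3  3  2  2  2  2  3  4  5
 c  4  3  3  3  2  3  3  3  4
 a  5  4  3  3  3  3  3  4  3
 c  6  5  4  4  3  4  4  3  4

4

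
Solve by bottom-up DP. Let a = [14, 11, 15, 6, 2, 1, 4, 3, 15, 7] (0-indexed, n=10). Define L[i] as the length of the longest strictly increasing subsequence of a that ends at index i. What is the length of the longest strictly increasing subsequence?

   i    0    1    2    3    4    5    6    7    8    9
a[i]   14   11   15    6    2    1    4    3   15    7
L[i]    1    1    2    1    1    1    2    2    3    3

3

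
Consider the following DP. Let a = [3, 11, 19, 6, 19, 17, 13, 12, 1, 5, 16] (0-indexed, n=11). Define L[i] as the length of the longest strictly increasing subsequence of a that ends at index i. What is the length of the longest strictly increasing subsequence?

   i    0    1    2    3    4    5    6    7    8    9   10
a[i]    3   11   19    6   19   17   13   12    1    5   16
L[i]    1    2    3    2    3    3    3    3    1    2    4

4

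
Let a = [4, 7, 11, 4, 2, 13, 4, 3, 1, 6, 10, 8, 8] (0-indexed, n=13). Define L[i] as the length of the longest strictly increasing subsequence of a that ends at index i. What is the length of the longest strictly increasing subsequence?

   i    0    1    2    3    4    5    6    7    8    9   10   11   12
a[i]    4    7   11    4    2   13    4    3    1    6   10    8    8
L[i]    1    2    3    1    1    4    2    2    1    3    4    4    4

4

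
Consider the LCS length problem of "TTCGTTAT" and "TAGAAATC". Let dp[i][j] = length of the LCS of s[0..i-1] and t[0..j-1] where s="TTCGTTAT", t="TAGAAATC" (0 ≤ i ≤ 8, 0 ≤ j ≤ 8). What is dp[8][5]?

3

   ''  T  A  G  A  A  A  T  C
''  0  0  0  0  0  0  0  0  0
 T  0  1  1  1  1  1  1  1  1
 T  0  1  1  1  1  1  1  2  2
 C  0  1  1  1  1  1  1  2  3
 G  0  1  1  2  2  2  2  2  3
 T  0  1  1  2  2  2  2  3  3
 T  0  1  1  2  2  2  2  3  3
 A  0  1  2  2  3  3  3  3  3
 T  0  1  2  2  3  3  3  4  4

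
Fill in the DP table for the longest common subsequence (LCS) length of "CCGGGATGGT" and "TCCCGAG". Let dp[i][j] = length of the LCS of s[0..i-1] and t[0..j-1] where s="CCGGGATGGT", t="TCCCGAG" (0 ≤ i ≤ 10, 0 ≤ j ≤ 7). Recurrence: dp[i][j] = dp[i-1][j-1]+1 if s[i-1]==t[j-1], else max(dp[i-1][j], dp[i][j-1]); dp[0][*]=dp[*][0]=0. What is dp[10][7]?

   ''  T  C  C  C  G  A  G
''  0  0  0  0  0  0  0  0
 C  0  0  1  1  1  1  1  1
 C  0  0  1  2  2  2  2  2
 G  0  0  1  2  2  3  3  3
 G  0  0  1  2  2  3  3  4
 G  0  0  1  2  2  3  3  4
 A  0  0  1  2  2  3  4  4
 T  0  1  1  2  2  3  4  4
 G  0  1  1  2  2  3  4  5
 G  0  1  1  2  2  3  4  5
 T  0  1  1  2  2  3  4  5

5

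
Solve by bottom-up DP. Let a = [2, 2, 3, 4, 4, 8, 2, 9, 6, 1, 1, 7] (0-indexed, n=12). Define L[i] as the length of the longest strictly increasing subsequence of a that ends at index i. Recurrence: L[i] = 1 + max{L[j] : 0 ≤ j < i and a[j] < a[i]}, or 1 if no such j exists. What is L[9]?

   i    0    1    2    3    4    5    6    7    8    9   10   11
a[i]    2    2    3    4    4    8    2    9    6    1    1    7
L[i]    1    1    2    3    3    4    1    5    4    1    1    5

1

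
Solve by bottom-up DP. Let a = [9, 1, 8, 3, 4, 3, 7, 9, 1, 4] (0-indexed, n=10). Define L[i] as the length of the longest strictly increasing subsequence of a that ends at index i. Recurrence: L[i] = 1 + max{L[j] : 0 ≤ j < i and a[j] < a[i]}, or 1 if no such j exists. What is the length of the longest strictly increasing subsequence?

   i    0    1    2    3    4    5    6    7    8    9
a[i]    9    1    8    3    4    3    7    9    1    4
L[i]    1    1    2    2    3    2    4    5    1    3

5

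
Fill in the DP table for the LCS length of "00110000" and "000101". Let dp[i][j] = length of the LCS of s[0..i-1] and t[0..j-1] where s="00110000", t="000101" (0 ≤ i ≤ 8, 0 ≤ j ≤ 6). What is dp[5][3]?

   ''  0  0  0  1  0  1
''  0  0  0  0  0  0  0
 0  0  1  1  1  1  1  1
 0  0  1  2  2  2  2  2
 1  0  1  2  2  3  3  3
 1  0  1  2  2  3  3  4
 0  0  1  2  3  3  4  4
 0  0  1  2  3  3  4  4
 0  0  1  2  3  3  4  4
 0  0  1  2  3  3  4  4

3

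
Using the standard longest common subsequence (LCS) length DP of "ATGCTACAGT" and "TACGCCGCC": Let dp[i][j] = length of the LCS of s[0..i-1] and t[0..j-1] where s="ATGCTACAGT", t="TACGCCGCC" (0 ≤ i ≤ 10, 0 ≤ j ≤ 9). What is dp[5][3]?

2

   ''  T  A  C  G  C  C  G  C  C
''  0  0  0  0  0  0  0  0  0  0
 A  0  0  1  1  1  1  1  1  1  1
 T  0  1  1  1  1  1  1  1  1  1
 G  0  1  1  1  2  2  2  2  2  2
 C  0  1  1  2  2  3  3  3  3  3
 T  0  1  1  2  2  3  3  3  3  3
 A  0  1  2  2  2  3  3  3  3  3
 C  0  1  2  3  3  3  4  4  4  4
 A  0  1  2  3  3  3  4  4  4  4
 G  0  1  2  3  4  4  4  5  5  5
 T  0  1  2  3  4  4  4  5  5  5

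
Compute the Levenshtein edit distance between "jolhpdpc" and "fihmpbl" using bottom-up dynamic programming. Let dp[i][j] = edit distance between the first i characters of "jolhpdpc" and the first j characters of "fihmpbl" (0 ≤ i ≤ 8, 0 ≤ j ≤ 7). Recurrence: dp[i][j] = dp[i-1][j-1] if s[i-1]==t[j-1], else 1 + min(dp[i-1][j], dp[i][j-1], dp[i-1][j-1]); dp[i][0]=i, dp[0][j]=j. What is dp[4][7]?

   ''  f  i  h  m  p  b  l
''  0  1  2  3  4  5  6  7
 j  1  1  2  3  4  5  6  7
 o  2  2  2  3  4  5  6  7
 l  3  3  3  3  4  5  6  6
 h  4  4  4  3  4  5  6  7
 p  5  5  5  4  4  4  5  6
 d  6  6  6  5  5  5  5  6
 p  7  7  7  6  6  5  6  6
 c  8  8  8  7  7  6  6  7

7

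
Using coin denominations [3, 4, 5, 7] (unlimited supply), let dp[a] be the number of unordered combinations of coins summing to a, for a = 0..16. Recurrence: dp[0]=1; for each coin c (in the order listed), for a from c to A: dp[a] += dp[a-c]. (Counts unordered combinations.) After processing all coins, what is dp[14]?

5

after  coin     0     1     2     3     4     5     6     7     8     9    10    11    12    13    14    15    16
          3     1     0     0     1     0     0     1     0     0     1     0     0     1     0     0     1     0
          4     1     0     0     1     1     0     1     1     1     1     1     1     2     1     1     2     2
          5     1     0     0     1     1     1     1     1     2     2     2     2     3     3     3     4     4
          7     1     0     0     1     1     1     1     2     2     2     3     3     4     4     5     6     6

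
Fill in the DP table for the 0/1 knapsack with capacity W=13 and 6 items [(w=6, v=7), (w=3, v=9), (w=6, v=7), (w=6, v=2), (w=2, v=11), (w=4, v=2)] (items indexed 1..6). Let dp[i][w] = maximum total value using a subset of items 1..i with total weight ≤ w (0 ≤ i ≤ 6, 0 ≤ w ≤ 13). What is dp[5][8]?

i\w   0   1   2   3   4   5   6   7   8   9  10  11  12  13
  0   0   0   0   0   0   0   0   0   0   0   0   0   0   0
  1   0   0   0   0   0   0   7   7   7   7   7   7   7   7
  2   0   0   0   9   9   9   9   9   9  16  16  16  16  16
  3   0   0   0   9   9   9   9   9   9  16  16  16  16  16
  4   0   0   0   9   9   9   9   9   9  16  16  16  16  16
  5   0   0  11  11  11  20  20  20  20  20  20  27  27  27
  6   0   0  11  11  11  20  20  20  20  22  22  27  27  27

20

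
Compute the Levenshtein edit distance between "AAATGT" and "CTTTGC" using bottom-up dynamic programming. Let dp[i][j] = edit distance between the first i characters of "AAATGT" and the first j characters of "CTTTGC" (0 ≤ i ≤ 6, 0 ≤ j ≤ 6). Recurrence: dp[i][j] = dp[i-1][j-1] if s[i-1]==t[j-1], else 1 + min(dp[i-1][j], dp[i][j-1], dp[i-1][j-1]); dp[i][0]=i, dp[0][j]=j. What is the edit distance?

4

   ''  C  T  T  T  G  C
''  0  1  2  3  4  5  6
 A  1  1  2  3  4  5  6
 A  2  2  2  3  4  5  6
 A  3  3  3  3  4  5  6
 T  4  4  3  3  3  4  5
 G  5  5  4  4  4  3  4
 T  6  6  5  4  4  4  4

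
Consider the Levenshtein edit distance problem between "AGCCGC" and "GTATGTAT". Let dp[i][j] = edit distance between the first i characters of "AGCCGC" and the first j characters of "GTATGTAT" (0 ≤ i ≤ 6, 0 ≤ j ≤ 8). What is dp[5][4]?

   ''  G  T  A  T  G  T  A  T
''  0  1  2  3  4  5  6  7  8
 A  1  1  2  2  3  4  5  6  7
 G  2  1  2  3  3  3  4  5  6
 C  3  2  2  3  4  4  4  5  6
 C  4  3  3  3  4  5  5  5  6
 G  5  4  4  4  4  4  5  6  6
 C  6  5  5  5  5  5  5  6  7

4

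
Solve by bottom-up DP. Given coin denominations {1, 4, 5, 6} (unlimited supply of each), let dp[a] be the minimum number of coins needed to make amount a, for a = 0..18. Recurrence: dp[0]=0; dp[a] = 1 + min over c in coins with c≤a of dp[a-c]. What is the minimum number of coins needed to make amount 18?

 a  0  1  2  3  4  5  6  7  8  9 10 11 12 13 14 15 16 17 18
dp  0  1  2  3  1  1  1  2  2  2  2  2  2  3  3  3  3  3  3

3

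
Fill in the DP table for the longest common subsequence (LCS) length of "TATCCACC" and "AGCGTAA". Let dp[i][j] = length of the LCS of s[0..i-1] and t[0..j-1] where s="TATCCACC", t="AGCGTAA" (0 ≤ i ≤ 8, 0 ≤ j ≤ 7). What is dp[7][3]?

2

   ''  A  G  C  G  T  A  A
''  0  0  0  0  0  0  0  0
 T  0  0  0  0  0  1  1  1
 A  0  1  1  1  1  1  2  2
 T  0  1  1  1  1  2  2  2
 C  0  1  1  2  2  2  2  2
 C  0  1  1  2  2  2  2  2
 A  0  1  1  2  2  2  3  3
 C  0  1  1  2  2  2  3  3
 C  0  1  1  2  2  2  3  3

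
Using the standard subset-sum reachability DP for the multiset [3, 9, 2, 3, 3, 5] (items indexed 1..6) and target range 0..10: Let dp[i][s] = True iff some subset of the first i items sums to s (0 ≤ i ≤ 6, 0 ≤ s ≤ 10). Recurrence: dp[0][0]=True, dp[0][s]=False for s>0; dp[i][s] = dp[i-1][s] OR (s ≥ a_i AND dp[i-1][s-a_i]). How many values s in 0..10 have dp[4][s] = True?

i\s   0   1   2   3   4   5   6   7   8   9  10
  0   T   F   F   F   F   F   F   F   F   F   F
  1   T   F   F   T   F   F   F   F   F   F   F
  2   T   F   F   T   F   F   F   F   F   T   F
  3   T   F   T   T   F   T   F   F   F   T   F
  4   T   F   T   T   F   T   T   F   T   T   F
  5   T   F   T   T   F   T   T   F   T   T   F
  6   T   F   T   T   F   T   T   T   T   T   T

7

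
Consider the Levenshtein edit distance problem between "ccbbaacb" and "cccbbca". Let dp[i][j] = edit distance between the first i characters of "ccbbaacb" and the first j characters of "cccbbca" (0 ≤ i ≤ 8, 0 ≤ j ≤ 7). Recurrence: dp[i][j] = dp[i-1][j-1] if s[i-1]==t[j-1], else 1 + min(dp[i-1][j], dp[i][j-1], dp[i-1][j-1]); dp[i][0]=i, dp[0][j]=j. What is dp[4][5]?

1

   ''  c  c  c  b  b  c  a
''  0  1  2  3  4  5  6  7
 c  1  0  1  2  3  4  5  6
 c  2  1  0  1  2  3  4  5
 b  3  2  1  1  1  2  3  4
 b  4  3  2  2  1  1  2  3
 a  5  4  3  3  2  2  2  2
 a  6  5  4  4  3  3  3  2
 c  7  6  5  4  4  4  3  3
 b  8  7  6  5  4  4  4  4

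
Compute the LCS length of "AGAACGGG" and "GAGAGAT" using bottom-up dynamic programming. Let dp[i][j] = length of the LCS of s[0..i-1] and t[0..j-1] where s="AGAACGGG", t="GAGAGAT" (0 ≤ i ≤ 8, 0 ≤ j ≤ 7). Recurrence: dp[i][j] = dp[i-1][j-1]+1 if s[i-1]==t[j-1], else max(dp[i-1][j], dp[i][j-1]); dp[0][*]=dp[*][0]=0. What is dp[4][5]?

   ''  G  A  G  A  G  A  T
''  0  0  0  0  0  0  0  0
 A  0  0  1  1  1  1  1  1
 G  0  1  1  2  2  2  2  2
 A  0  1  2  2  3  3  3  3
 A  0  1  2  2  3  3  4  4
 C  0  1  2  2  3  3  4  4
 G  0  1  2  3  3  4  4  4
 G  0  1  2  3  3  4  4  4
 G  0  1  2  3  3  4  4  4

3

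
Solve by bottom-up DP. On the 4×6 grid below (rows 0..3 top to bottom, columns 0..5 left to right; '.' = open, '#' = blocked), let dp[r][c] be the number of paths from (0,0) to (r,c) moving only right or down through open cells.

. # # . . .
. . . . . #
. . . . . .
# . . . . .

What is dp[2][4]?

r\c   0   1   2   3   4   5
  0   1   0   0   0   0   0
  1   1   1   1   1   1   0
  2   1   2   3   4   5   5
  3   0   2   5   9  14  19

5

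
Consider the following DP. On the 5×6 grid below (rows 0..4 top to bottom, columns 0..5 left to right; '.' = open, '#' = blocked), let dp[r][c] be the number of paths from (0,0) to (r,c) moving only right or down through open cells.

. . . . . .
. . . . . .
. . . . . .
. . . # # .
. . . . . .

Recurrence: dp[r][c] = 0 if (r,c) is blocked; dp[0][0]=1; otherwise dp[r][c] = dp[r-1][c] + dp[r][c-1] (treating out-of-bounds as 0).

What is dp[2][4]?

15

r\c   0   1   2   3   4   5
  0   1   1   1   1   1   1
  1   1   2   3   4   5   6
  2   1   3   6  10  15  21
  3   1   4  10   0   0  21
  4   1   5  15  15  15  36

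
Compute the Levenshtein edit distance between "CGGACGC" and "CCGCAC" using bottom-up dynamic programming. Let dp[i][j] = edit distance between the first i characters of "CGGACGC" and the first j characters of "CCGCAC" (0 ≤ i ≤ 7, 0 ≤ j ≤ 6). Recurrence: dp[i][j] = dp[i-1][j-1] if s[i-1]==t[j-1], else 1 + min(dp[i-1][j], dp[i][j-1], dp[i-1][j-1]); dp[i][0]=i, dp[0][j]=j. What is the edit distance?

3

   ''  C  C  G  C  A  C
''  0  1  2  3  4  5  6
 C  1  0  1  2  3  4  5
 G  2  1  1  1  2  3  4
 G  3  2  2  1  2  3  4
 A  4  3  3  2  2  2  3
 C  5  4  3  3  2  3  2
 G  6  5  4  3  3  3  3
 C  7  6  5  4  3  4  3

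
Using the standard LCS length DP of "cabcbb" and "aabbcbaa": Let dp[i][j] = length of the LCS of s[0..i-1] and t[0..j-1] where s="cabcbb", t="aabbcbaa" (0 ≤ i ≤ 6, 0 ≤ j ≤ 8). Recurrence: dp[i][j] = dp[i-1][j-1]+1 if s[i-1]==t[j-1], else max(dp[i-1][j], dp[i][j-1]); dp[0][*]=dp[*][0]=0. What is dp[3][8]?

2

   ''  a  a  b  b  c  b  a  a
''  0  0  0  0  0  0  0  0  0
 c  0  0  0  0  0  1  1  1  1
 a  0  1  1  1  1  1  1  2  2
 b  0  1  1  2  2  2  2  2  2
 c  0  1  1  2  2  3  3  3  3
 b  0  1  1  2  3  3  4  4  4
 b  0  1  1  2  3  3  4  4  4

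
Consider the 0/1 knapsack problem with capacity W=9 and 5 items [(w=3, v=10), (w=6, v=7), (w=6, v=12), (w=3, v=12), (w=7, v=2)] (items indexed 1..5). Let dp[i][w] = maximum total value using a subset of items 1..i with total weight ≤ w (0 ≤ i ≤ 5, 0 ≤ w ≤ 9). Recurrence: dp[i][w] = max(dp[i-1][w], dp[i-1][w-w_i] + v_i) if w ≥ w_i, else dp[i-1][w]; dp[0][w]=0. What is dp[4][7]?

22

i\w   0   1   2   3   4   5   6   7   8   9
  0   0   0   0   0   0   0   0   0   0   0
  1   0   0   0  10  10  10  10  10  10  10
  2   0   0   0  10  10  10  10  10  10  17
  3   0   0   0  10  10  10  12  12  12  22
  4   0   0   0  12  12  12  22  22  22  24
  5   0   0   0  12  12  12  22  22  22  24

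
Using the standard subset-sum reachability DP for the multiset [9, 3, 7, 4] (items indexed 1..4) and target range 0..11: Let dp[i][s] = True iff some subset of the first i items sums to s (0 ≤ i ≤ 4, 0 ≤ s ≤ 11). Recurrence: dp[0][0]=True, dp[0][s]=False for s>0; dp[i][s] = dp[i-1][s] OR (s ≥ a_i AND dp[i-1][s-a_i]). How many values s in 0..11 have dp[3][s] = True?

i\s   0   1   2   3   4   5   6   7   8   9  10  11
  0   T   F   F   F   F   F   F   F   F   F   F   F
  1   T   F   F   F   F   F   F   F   F   T   F   F
  2   T   F   F   T   F   F   F   F   F   T   F   F
  3   T   F   F   T   F   F   F   T   F   T   T   F
  4   T   F   F   T   T   F   F   T   F   T   T   T

5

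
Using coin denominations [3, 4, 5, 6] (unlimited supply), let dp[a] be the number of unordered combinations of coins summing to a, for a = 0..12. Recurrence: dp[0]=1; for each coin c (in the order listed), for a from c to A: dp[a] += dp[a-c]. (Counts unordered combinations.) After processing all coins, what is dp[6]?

after  coin     0     1     2     3     4     5     6     7     8     9    10    11    12
          3     1     0     0     1     0     0     1     0     0     1     0     0     1
          4     1     0     0     1     1     0     1     1     1     1     1     1     2
          5     1     0     0     1     1     1     1     1     2     2     2     2     3
          6     1     0     0     1     1     1     2     1     2     3     3     3     5

2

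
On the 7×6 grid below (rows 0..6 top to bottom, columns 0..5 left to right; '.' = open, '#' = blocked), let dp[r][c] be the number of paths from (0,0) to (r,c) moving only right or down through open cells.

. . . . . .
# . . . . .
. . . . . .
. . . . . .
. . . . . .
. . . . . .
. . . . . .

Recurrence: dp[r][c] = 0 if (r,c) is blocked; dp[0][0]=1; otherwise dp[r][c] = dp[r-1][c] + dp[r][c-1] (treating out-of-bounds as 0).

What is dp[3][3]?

10

r\c   0   1   2   3   4   5
  0   1   1   1   1   1   1
  1   0   1   2   3   4   5
  2   0   1   3   6  10  15
  3   0   1   4  10  20  35
  4   0   1   5  15  35  70
  5   0   1   6  21  56 126
  6   0   1   7  28  84 210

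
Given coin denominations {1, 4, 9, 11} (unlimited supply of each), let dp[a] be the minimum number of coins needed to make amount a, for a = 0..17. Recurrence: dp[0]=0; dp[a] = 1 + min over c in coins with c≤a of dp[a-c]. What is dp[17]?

3

 a  0  1  2  3  4  5  6  7  8  9 10 11 12 13 14 15 16 17
dp  0  1  2  3  1  2  3  4  2  1  2  1  2  2  3  2  3  3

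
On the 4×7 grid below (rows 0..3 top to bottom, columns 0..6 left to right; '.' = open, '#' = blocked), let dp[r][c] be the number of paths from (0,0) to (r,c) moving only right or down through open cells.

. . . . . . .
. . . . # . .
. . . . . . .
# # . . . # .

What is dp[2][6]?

r\c   0   1   2   3   4   5   6
  0   1   1   1   1   1   1   1
  1   1   2   3   4   0   1   2
  2   1   3   6  10  10  11  13
  3   0   0   6  16  26   0  13

13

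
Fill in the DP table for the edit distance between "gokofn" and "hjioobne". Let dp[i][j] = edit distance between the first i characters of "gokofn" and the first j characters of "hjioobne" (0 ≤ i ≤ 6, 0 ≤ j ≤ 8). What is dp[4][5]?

4

   ''  h  j  i  o  o  b  n  e
''  0  1  2  3  4  5  6  7  8
 g  1  1  2  3  4  5  6  7  8
 o  2  2  2  3  3  4  5  6  7
 k  3  3  3  3  4  4  5  6  7
 o  4  4  4  4  3  4  5  6  7
 f  5  5  5  5  4  4  5  6  7
 n  6  6  6  6  5  5  5  5  6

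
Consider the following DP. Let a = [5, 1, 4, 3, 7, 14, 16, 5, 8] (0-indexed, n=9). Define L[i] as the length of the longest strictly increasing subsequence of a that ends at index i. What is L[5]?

   i    0    1    2    3    4    5    6    7    8
a[i]    5    1    4    3    7   14   16    5    8
L[i]    1    1    2    2    3    4    5    3    4

4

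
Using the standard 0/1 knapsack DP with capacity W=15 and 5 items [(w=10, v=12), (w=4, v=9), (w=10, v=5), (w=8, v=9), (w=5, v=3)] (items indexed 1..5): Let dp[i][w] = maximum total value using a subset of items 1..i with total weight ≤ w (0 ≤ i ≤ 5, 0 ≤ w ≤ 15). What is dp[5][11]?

12

i\w   0   1   2   3   4   5   6   7   8   9  10  11  12  13  14  15
  0   0   0   0   0   0   0   0   0   0   0   0   0   0   0   0   0
  1   0   0   0   0   0   0   0   0   0   0  12  12  12  12  12  12
  2   0   0   0   0   9   9   9   9   9   9  12  12  12  12  21  21
  3   0   0   0   0   9   9   9   9   9   9  12  12  12  12  21  21
  4   0   0   0   0   9   9   9   9   9   9  12  12  18  18  21  21
  5   0   0   0   0   9   9   9   9   9  12  12  12  18  18  21  21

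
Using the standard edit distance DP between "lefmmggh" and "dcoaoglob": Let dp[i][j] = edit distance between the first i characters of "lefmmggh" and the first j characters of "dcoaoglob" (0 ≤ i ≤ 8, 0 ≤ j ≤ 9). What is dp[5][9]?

   ''  d  c  o  a  o  g  l  o  b
''  0  1  2  3  4  5  6  7  8  9
 l  1  1  2  3  4  5  6  6  7  8
 e  2  2  2  3  4  5  6  7  7  8
 f  3  3  3  3  4  5  6  7  8  8
 m  4  4  4  4  4  5  6  7  8  9
 m  5  5  5  5  5  5  6  7  8  9
 g  6  6  6  6  6  6  5  6  7  8
 g  7  7  7  7  7  7  6  6  7  8
 h  8  8  8  8  8  8  7  7  7  8

9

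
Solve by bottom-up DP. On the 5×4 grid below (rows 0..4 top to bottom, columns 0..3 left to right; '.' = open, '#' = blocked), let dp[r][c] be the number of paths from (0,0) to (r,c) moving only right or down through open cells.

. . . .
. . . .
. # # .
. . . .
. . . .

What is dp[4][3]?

r\c   0   1   2   3
  0   1   1   1   1
  1   1   2   3   4
  2   1   0   0   4
  3   1   1   1   5
  4   1   2   3   8

8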